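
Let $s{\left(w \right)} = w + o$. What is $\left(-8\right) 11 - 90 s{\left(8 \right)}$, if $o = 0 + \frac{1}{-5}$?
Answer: $-790$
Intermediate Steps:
$o = - \frac{1}{5}$ ($o = 0 - \frac{1}{5} = - \frac{1}{5} \approx -0.2$)
$s{\left(w \right)} = - \frac{1}{5} + w$ ($s{\left(w \right)} = w - \frac{1}{5} = - \frac{1}{5} + w$)
$\left(-8\right) 11 - 90 s{\left(8 \right)} = \left(-8\right) 11 - 90 \left(- \frac{1}{5} + 8\right) = -88 - 702 = -790$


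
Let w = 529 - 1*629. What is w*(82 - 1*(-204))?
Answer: -28600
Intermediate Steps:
w = -100 (w = 529 - 629 = -100)
w*(82 - 1*(-204)) = -100*(82 - 1*(-204)) = -100*(82 + 204) = -100*286 = -28600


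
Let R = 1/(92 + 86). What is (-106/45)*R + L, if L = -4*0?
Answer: -53/4005 ≈ -0.013233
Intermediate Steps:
R = 1/178 ≈ 0.0056180
L = 0
(-106/45)*R + L = -106/45*(1/178) + 0 = -106*1/45*(1/178) + 0 = -106/45*1/178 + 0 = -53/4005 + 0 = -53/4005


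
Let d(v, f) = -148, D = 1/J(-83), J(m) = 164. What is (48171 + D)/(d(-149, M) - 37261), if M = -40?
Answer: -7900045/6135076 ≈ -1.2877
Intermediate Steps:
D = 1/164 ≈ 0.0060976
(48171 + D)/(d(-149, M) - 37261) = (48171 + 1/164)/(-148 - 37261) = (7900045/164)/(-37409) = (7900045/164)*(-1/37409) = -7900045/6135076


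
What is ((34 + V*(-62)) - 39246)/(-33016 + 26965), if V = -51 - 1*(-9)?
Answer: 36608/6051 ≈ 6.0499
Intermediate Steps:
V = -42 (V = -51 + 9 = -42)
((34 + V*(-62)) - 39246)/(-33016 + 26965) = ((34 - 42*(-62)) - 39246)/(-33016 + 26965) = ((34 + 2604) - 39246)/(-6051) = (2638 - 39246)*(-1/6051) = -36608*(-1/6051) = 36608/6051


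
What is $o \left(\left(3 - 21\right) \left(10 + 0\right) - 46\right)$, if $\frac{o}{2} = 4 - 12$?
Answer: $3616$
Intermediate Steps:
$o = -16$ ($o = 2 \left(4 - 12\right) = 2 \left(-8\right) = -16$)
$o \left(\left(3 - 21\right) \left(10 + 0\right) - 46\right) = - 16 \left(\left(3 - 21\right) \left(10 + 0\right) - 46\right) = - 16 \left(\left(-18\right) 10 - 46\right) = - 16 \left(-180 - 46\right) = \left(-16\right) \left(-226\right) = 3616$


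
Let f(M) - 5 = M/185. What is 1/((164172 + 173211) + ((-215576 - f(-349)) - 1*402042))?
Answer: -185/51844051 ≈ -3.5684e-6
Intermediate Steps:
f(M) = 5 + M/185
1/((164172 + 173211) + ((-215576 - f(-349)) - 1*402042)) = 1/((164172 + 173211) + ((-215576 - (5 + (1/185)*(-349))) - 1*402042)) = 1/(337383 + ((-215576 - (5 - 349/185)) - 402042)) = 1/(337383 + ((-215576 - 1*576/185) - 402042)) = 1/(337383 + ((-215576 - 576/185) - 402042)) = 1/(337383 + (-39882136/185 - 402042)) = 1/(337383 - 114259906/185) = 1/(-51844051/185) = -185/51844051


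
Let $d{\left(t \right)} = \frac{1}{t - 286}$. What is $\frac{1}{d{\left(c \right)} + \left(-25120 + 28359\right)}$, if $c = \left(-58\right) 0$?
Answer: $\frac{286}{926353} \approx 0.00030874$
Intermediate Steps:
$c = 0$
$d{\left(t \right)} = \frac{1}{-286 + t}$
$\frac{1}{d{\left(c \right)} + \left(-25120 + 28359\right)} = \frac{1}{\frac{1}{-286 + 0} + \left(-25120 + 28359\right)} = \frac{1}{\frac{1}{-286} + 3239} = \frac{1}{- \frac{1}{286} + 3239} = \frac{1}{\frac{926353}{286}} = \frac{286}{926353}$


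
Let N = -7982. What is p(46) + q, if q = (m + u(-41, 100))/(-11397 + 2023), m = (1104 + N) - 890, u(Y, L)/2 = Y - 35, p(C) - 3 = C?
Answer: 233623/4687 ≈ 49.845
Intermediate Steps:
p(C) = 3 + C
u(Y, L) = -70 + 2*Y (u(Y, L) = 2*(Y - 35) = 2*(-35 + Y) = -70 + 2*Y)
m = -7768 (m = (1104 - 7982) - 890 = -6878 - 890 = -7768)
q = 3960/4687 (q = (-7768 + (-70 + 2*(-41)))/(-11397 + 2023) = (-7768 + (-70 - 82))/(-9374) = (-7768 - 152)*(-1/9374) = -7920*(-1/9374) = 3960/4687 ≈ 0.84489)
p(46) + q = (3 + 46) + 3960/4687 = 49 + 3960/4687 = 233623/4687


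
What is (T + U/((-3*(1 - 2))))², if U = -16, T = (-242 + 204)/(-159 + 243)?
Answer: 6561/196 ≈ 33.474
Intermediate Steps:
T = -19/42 (T = -38/84 = -38*1/84 = -19/42 ≈ -0.45238)
(T + U/((-3*(1 - 2))))² = (-19/42 - 16*(-1/(3*(1 - 2))))² = (-19/42 - 16/((-3*(-1))))² = (-19/42 - 16/3)² = (-81/14)² = 6561/196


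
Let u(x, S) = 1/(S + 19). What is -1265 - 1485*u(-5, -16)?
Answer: -1760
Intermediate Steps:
u(x, S) = 1/(19 + S)
-1265 - 1485*u(-5, -16) = -1265 - 1485/(19 - 16) = -1265 - 1485/3 = -1265 - 1485*⅓ = -1265 - 495 = -1760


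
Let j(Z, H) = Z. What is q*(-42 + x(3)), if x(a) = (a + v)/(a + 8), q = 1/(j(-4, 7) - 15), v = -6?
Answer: 465/209 ≈ 2.2249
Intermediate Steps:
q = -1/19 (q = 1/(-4 - 15) = 1/(-19) = -1/19 ≈ -0.052632)
x(a) = (-6 + a)/(8 + a) (x(a) = (a - 6)/(a + 8) = (-6 + a)/(8 + a))
q*(-42 + x(3)) = -(-42 + (-6 + 3)/(8 + 3))/19 = -(-42 - 3/11)/19 = -1/19*(-465/11) = 465/209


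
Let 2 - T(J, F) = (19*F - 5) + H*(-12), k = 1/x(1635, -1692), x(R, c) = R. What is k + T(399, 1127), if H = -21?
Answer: -35410829/1635 ≈ -21658.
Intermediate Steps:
k = 1/1635 ≈ 0.00061162
T(J, F) = -245 - 19*F (T(J, F) = 2 - ((19*F - 5) - 21*(-12)) = 2 - ((-5 + 19*F) + 252) = 2 - (247 + 19*F) = 2 + (-247 - 19*F) = -245 - 19*F)
k + T(399, 1127) = 1/1635 + (-245 - 19*1127) = 1/1635 + (-245 - 21413) = 1/1635 - 21658 = -35410829/1635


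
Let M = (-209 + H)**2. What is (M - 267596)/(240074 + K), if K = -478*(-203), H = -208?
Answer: -93707/337108 ≈ -0.27797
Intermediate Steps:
K = 97034
M = 173889 (M = (-209 - 208)**2 = (-417)**2 = 173889)
(M - 267596)/(240074 + K) = (173889 - 267596)/(240074 + 97034) = -93707/337108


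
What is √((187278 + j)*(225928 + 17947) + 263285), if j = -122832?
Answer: √15717031535 ≈ 1.2537e+5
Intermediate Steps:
√((187278 + j)*(225928 + 17947) + 263285) = √((187278 - 122832)*(225928 + 17947) + 263285) = √(64446*243875 + 263285) = √(15716768250 + 263285) = √15717031535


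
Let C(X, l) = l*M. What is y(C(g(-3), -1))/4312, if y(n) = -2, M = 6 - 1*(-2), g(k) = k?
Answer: -1/2156 ≈ -0.00046382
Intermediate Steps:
M = 8 (M = 6 + 2 = 8)
C(X, l) = 8*l (C(X, l) = l*8 = 8*l)
y(C(g(-3), -1))/4312 = -2/4312 = -2*1/4312 = -1/2156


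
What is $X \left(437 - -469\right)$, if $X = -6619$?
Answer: $-5996814$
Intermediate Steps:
$X \left(437 - -469\right) = - 6619 \left(437 - -469\right) = - 6619 \left(437 + 469\right) = \left(-6619\right) 906 = -5996814$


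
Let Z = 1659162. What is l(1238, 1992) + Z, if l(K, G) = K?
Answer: 1660400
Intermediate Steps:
l(1238, 1992) + Z = 1238 + 1659162 = 1660400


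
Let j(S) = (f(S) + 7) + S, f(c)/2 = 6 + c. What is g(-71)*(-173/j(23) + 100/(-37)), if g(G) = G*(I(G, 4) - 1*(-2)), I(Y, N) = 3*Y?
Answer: -227726181/3256 ≈ -69941.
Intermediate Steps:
f(c) = 12 + 2*c (f(c) = 2*(6 + c) = 12 + 2*c)
j(S) = 19 + 3*S (j(S) = ((12 + 2*S) + 7) + S = (19 + 2*S) + S = 19 + 3*S)
g(G) = G*(2 + 3*G) (g(G) = G*(3*G - 1*(-2)) = G*(3*G + 2) = G*(2 + 3*G))
g(-71)*(-173/j(23) + 100/(-37)) = (-71*(2 + 3*(-71)))*(-173/(19 + 3*23) + 100/(-37)) = (-71*(2 - 213))*(-173/(19 + 69) + 100*(-1/37)) = (-71*(-211))*(-173/88 - 100/37) = 14981*(-173*1/88 - 100/37) = 14981*(-173/88 - 100/37) = 14981*(-15201/3256) = -227726181/3256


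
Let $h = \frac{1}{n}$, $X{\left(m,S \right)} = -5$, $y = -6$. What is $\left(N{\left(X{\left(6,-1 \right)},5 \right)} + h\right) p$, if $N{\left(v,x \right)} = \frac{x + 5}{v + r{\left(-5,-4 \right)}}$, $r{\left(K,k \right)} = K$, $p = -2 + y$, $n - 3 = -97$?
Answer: $\frac{380}{47} \approx 8.0851$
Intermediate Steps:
$n = -94$ ($n = 3 - 97 = -94$)
$p = -8$ ($p = -2 - 6 = -8$)
$N{\left(v,x \right)} = \frac{5 + x}{-5 + v}$ ($N{\left(v,x \right)} = \frac{x + 5}{v - 5} = \frac{5 + x}{-5 + v}$)
$h = - \frac{1}{94}$ ($h = \frac{1}{-94} = - \frac{1}{94} \approx -0.010638$)
$\left(N{\left(X{\left(6,-1 \right)},5 \right)} + h\right) p = \left(\frac{5 + 5}{-5 - 5} - \frac{1}{94}\right) \left(-8\right) = \left(\frac{1}{-10} \cdot 10 - \frac{1}{94}\right) \left(-8\right) = \left(\left(- \frac{1}{10}\right) 10 - \frac{1}{94}\right) \left(-8\right) = \left(-1 - \frac{1}{94}\right) \left(-8\right) = \left(- \frac{95}{94}\right) \left(-8\right) = \frac{380}{47}$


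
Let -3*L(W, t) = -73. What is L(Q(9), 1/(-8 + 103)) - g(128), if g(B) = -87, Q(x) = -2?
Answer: 334/3 ≈ 111.33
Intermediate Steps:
L(W, t) = 73/3 (L(W, t) = -⅓*(-73) = 73/3)
L(Q(9), 1/(-8 + 103)) - g(128) = 73/3 - 1*(-87) = 73/3 + 87 = 334/3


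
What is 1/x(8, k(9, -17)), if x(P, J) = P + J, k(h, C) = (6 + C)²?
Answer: 1/129 ≈ 0.0077519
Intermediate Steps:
x(P, J) = J + P
1/x(8, k(9, -17)) = 1/((6 - 17)² + 8) = 1/((-11)² + 8) = 1/(121 + 8) = 1/129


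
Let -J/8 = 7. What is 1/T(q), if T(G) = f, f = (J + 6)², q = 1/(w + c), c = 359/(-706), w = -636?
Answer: 1/2500 ≈ 0.00040000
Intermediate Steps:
J = -56 (J = -8*7 = -56)
c = -359/706 (c = 359*(-1/706) = -359/706 ≈ -0.50850)
q = -706/449375 (q = 1/(-636 - 359/706) = 1/(-449375/706) = -706/449375 ≈ -0.0015711)
f = 2500 (f = (-56 + 6)² = (-50)² = 2500)
T(G) = 2500
1/T(q) = 1/2500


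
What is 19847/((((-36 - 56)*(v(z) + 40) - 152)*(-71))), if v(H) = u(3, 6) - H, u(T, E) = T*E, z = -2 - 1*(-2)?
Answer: 19847/389648 ≈ 0.050936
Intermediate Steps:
z = 0 (z = -2 + 2 = 0)
u(T, E) = E*T
v(H) = 18 - H (v(H) = 6*3 - H = 18 - H)
19847/((((-36 - 56)*(v(z) + 40) - 152)*(-71))) = 19847/((((-36 - 56)*((18 - 1*0) + 40) - 152)*(-71))) = 19847/(((-92*((18 + 0) + 40) - 152)*(-71))) = 19847/(((-92*(18 + 40) - 152)*(-71))) = 19847/(((-92*58 - 152)*(-71))) = 19847/(((-5336 - 152)*(-71))) = 19847/((-5488*(-71))) = 19847/389648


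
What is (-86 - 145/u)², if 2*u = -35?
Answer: 295936/49 ≈ 6039.5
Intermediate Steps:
u = -35/2 (u = (½)*(-35) = -35/2 ≈ -17.500)
(-86 - 145/u)² = (-86 - 145/(-35/2))² = (-86 - 145*(-2/35))² = (-86 + 58/7)² = (-544/7)² = 295936/49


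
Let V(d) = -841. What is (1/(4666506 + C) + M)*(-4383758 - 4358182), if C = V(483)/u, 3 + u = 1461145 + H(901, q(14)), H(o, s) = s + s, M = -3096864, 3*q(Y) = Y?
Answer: 184593745595532507076295800/6818471463067 ≈ 2.7073e+13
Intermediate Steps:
q(Y) = Y/3
H(o, s) = 2*s
u = 4383454/3 (u = -3 + (1461145 + 2*((⅓)*14)) = -3 + (1461145 + 2*(14/3)) = -3 + (1461145 + 28/3) = -3 + 4383463/3 = 4383454/3 ≈ 1.4612e+6)
C = -2523/4383454 (C = -841/4383454/3 = -841*3/4383454 = -2523/4383454 ≈ -0.00057557)
(1/(4666506 + C) + M)*(-4383758 - 4358182) = (1/(4666506 - 2523/4383454) - 3096864)*(-4383758 - 4358182) = (1/(20455414389201/4383454) - 3096864)*(-8741940) = (4383454/20455414389201 - 3096864)*(-8741940) = -63347636426994182210/20455414389201*(-8741940) = 184593745595532507076295800/6818471463067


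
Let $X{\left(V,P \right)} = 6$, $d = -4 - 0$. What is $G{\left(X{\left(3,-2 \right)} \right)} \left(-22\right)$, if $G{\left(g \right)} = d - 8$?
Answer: $264$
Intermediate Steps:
$d = -4$ ($d = -4 + 0 = -4$)
$G{\left(g \right)} = -12$ ($G{\left(g \right)} = -4 - 8 = -12$)
$G{\left(X{\left(3,-2 \right)} \right)} \left(-22\right) = \left(-12\right) \left(-22\right) = 264$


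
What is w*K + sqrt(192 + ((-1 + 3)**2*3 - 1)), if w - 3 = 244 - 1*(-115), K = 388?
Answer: 140456 + sqrt(203) ≈ 1.4047e+5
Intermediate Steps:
w = 362 (w = 3 + (244 - 1*(-115)) = 3 + (244 + 115) = 3 + 359 = 362)
w*K + sqrt(192 + ((-1 + 3)**2*3 - 1)) = 362*388 + sqrt(192 + ((-1 + 3)**2*3 - 1)) = 140456 + sqrt(192 + (2**2*3 - 1)) = 140456 + sqrt(192 + (4*3 - 1)) = 140456 + sqrt(192 + (12 - 1)) = 140456 + sqrt(192 + 11) = 140456 + sqrt(203)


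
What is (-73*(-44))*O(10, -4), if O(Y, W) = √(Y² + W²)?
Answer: 6424*√29 ≈ 34594.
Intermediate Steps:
O(Y, W) = √(W² + Y²)
(-73*(-44))*O(10, -4) = (-73*(-44))*√((-4)² + 10²) = 3212*√(16 + 100) = 3212*√116 = 3212*(2*√29) = 6424*√29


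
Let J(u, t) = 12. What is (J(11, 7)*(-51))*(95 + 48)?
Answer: -87516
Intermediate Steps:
(J(11, 7)*(-51))*(95 + 48) = (12*(-51))*(95 + 48) = -612*143 = -87516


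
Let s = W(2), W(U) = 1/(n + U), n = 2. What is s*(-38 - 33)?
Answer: -71/4 ≈ -17.750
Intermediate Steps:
W(U) = 1/(2 + U)
s = 1/4 (s = 1/(2 + 2) = 1/4 ≈ 0.25000)
s*(-38 - 33) = (-38 - 33)/4 = (1/4)*(-71) = -71/4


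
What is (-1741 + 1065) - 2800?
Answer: -3476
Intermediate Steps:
(-1741 + 1065) - 2800 = -676 - 2800 = -3476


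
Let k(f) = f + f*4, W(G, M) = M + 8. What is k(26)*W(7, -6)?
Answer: 260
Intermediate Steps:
W(G, M) = 8 + M
k(f) = 5*f (k(f) = f + 4*f = 5*f)
k(26)*W(7, -6) = (5*26)*(8 - 6) = 130*2 = 260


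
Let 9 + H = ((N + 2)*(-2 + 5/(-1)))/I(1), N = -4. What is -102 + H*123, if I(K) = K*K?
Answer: 513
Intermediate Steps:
I(K) = K²
H = 5 (H = -9 + ((-4 + 2)*(-2 + 5/(-1)))/(1²) = -9 - 2*(-2 + 5*(-1))/1 = -9 - 2*(-2 - 5)*1 = -9 - 2*(-7)*1 = -9 + 14*1 = -9 + 14 = 5)
-102 + H*123 = -102 + 5*123 = -102 + 615 = 513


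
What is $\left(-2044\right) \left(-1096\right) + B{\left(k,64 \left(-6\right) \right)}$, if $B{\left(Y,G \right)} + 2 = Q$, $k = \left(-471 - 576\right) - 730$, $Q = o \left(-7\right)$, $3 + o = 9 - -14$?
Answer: $2240082$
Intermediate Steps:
$o = 20$ ($o = -3 + \left(9 - -14\right) = -3 + \left(9 + 14\right) = -3 + 23 = 20$)
$Q = -140$ ($Q = 20 \left(-7\right) = -140$)
$k = -1777$ ($k = -1047 - 730 = -1777$)
$B{\left(Y,G \right)} = -142$ ($B{\left(Y,G \right)} = -2 - 140 = -142$)
$\left(-2044\right) \left(-1096\right) + B{\left(k,64 \left(-6\right) \right)} = \left(-2044\right) \left(-1096\right) - 142 = 2240224 - 142 = 2240082$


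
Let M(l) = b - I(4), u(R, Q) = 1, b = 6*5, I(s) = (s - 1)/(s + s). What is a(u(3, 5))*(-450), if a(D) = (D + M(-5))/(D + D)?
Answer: -55125/8 ≈ -6890.6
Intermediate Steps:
I(s) = (-1 + s)/(2*s) (I(s) = (-1 + s)/((2*s)) = (-1 + s)*(1/(2*s)) = (-1 + s)/(2*s))
b = 30
M(l) = 237/8 (M(l) = 30 - (-1 + 4)/(2*4) = 30 - 3/(2*4) = 30 - 1*3/8 = 30 - 3/8 = 237/8)
a(D) = (237/8 + D)/(2*D) (a(D) = (D + 237/8)/(D + D) = (237/8 + D)/((2*D)) = (237/8 + D)*(1/(2*D)) = (237/8 + D)/(2*D))
a(u(3, 5))*(-450) = ((1/16)*(237 + 8*1)/1)*(-450) = ((1/16)*1*(237 + 8))*(-450) = ((1/16)*1*245)*(-450) = (245/16)*(-450) = -55125/8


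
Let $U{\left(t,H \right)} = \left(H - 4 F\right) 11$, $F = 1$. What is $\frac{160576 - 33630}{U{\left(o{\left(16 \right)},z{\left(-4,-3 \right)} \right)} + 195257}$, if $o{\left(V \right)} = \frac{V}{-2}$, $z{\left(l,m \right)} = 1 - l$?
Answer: $\frac{63473}{97634} \approx 0.65011$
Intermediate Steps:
$o{\left(V \right)} = - \frac{V}{2}$ ($o{\left(V \right)} = V \left(- \frac{1}{2}\right) = - \frac{V}{2}$)
$U{\left(t,H \right)} = -44 + 11 H$ ($U{\left(t,H \right)} = \left(H - 4\right) 11 = \left(-4 + H\right) 11 = -44 + 11 H$)
$\frac{160576 - 33630}{U{\left(o{\left(16 \right)},z{\left(-4,-3 \right)} \right)} + 195257} = \frac{160576 - 33630}{\left(-44 + 11 \left(1 - -4\right)\right) + 195257} = \frac{126946}{\left(-44 + 11 \left(1 + 4\right)\right) + 195257} = \frac{126946}{\left(-44 + 11 \cdot 5\right) + 195257} = \frac{126946}{\left(-44 + 55\right) + 195257} = \frac{126946}{11 + 195257} = \frac{126946}{195268} = 126946 \cdot \frac{1}{195268} = \frac{63473}{97634}$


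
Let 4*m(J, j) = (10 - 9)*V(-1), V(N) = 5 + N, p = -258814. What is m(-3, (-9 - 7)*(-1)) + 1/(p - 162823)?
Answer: 421636/421637 ≈ 1.0000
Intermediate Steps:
m(J, j) = 1 (m(J, j) = ((10 - 9)*(5 - 1))/4 = (1*4)/4 = (1/4)*4 = 1)
m(-3, (-9 - 7)*(-1)) + 1/(p - 162823) = 1 + 1/(-258814 - 162823) = 1 + 1/(-421637) = 1 - 1/421637 = 421636/421637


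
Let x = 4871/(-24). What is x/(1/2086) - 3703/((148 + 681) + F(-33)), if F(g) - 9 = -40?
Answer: -32176555/76 ≈ -4.2338e+5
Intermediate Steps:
F(g) = -31 (F(g) = 9 - 40 = -31)
x = -4871/24 (x = 4871*(-1/24) = -4871/24 ≈ -202.96)
x/(1/2086) - 3703/((148 + 681) + F(-33)) = -4871/(24*(1/2086)) - 3703/((148 + 681) - 31) = -4871/(24*1/2086) - 3703/(829 - 31) = -4871/24*2086 - 3703/798 = -5080453/12 - 3703*1/798 = -5080453/12 - 529/114 = -32176555/76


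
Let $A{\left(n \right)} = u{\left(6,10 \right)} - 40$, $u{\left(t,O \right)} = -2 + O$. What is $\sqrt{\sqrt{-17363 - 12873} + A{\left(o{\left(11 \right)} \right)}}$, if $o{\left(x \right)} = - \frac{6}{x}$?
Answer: $\sqrt{-32 + 2 i \sqrt{7559}} \approx 8.509 + 10.218 i$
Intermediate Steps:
$A{\left(n \right)} = -32$ ($A{\left(n \right)} = \left(-2 + 10\right) - 40 = 8 - 40 = -32$)
$\sqrt{\sqrt{-17363 - 12873} + A{\left(o{\left(11 \right)} \right)}} = \sqrt{\sqrt{-17363 - 12873} - 32} = \sqrt{\sqrt{-30236} - 32} = \sqrt{2 i \sqrt{7559} - 32} = \sqrt{-32 + 2 i \sqrt{7559}}$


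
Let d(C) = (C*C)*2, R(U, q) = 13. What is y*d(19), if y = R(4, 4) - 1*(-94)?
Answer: 77254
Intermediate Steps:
d(C) = 2*C**2 (d(C) = C**2*2 = 2*C**2)
y = 107 (y = 13 - 1*(-94) = 13 + 94 = 107)
y*d(19) = 107*(2*19**2) = 107*(2*361) = 107*722 = 77254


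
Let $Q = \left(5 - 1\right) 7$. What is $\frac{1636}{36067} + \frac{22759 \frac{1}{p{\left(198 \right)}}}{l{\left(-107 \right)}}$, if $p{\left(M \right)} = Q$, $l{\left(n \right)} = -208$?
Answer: $- \frac{811320789}{210054208} \approx -3.8624$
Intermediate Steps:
$Q = 28$ ($Q = 4 \cdot 7 = 28$)
$p{\left(M \right)} = 28$
$\frac{1636}{36067} + \frac{22759 \frac{1}{p{\left(198 \right)}}}{l{\left(-107 \right)}} = \frac{1636}{36067} + \frac{22759 \cdot \frac{1}{28}}{-208} = 1636 \cdot \frac{1}{36067} + 22759 \cdot \frac{1}{28} \left(- \frac{1}{208}\right) = \frac{1636}{36067} + \frac{22759}{28} \left(- \frac{1}{208}\right) = \frac{1636}{36067} - \frac{22759}{5824} = - \frac{811320789}{210054208}$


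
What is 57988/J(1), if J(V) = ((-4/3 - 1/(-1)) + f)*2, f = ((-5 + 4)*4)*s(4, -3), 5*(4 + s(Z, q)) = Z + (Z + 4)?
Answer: 62130/13 ≈ 4779.2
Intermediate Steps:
s(Z, q) = -16/5 + 2*Z/5 (s(Z, q) = -4 + (Z + (Z + 4))/5 = -4 + (Z + (4 + Z))/5 = -4 + (4 + 2*Z)/5 = -4 + (⅘ + 2*Z/5) = -16/5 + 2*Z/5)
f = 32/5 (f = ((-5 + 4)*4)*(-16/5 + (⅖)*4) = (-1*4)*(-16/5 + 8/5) = -4*(-8/5) = 32/5 ≈ 6.4000)
J(V) = 182/15 (J(V) = ((-4/3 - 1/(-1)) + 32/5)*2 = ((-4*⅓ - 1*(-1)) + 32/5)*2 = ((-4/3 + 1) + 32/5)*2 = (-⅓ + 32/5)*2 = (91/15)*2 = 182/15)
57988/J(1) = 57988/(182/15) = 57988*(15/182) = 62130/13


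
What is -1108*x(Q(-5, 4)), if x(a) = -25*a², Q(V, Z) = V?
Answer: 692500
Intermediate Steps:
x(a) = -25*a²
-1108*x(Q(-5, 4)) = -(-27700)*(-5)² = -(-27700)*25 = -1108*(-625) = 692500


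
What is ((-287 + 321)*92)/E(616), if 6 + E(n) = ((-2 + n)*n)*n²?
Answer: 1564/71759683069 ≈ 2.1795e-8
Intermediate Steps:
E(n) = -6 + n³*(-2 + n) (E(n) = -6 + ((-2 + n)*n)*n² = -6 + (n*(-2 + n))*n² = -6 + n³*(-2 + n))
((-287 + 321)*92)/E(616) = ((-287 + 321)*92)/(-6 + 616⁴ - 2*616³) = (34*92)/(-6 + 143986855936 - 2*233744896) = 3128/(-6 + 143986855936 - 467489792) = 3128/143519366138 = 3128*(1/143519366138) = 1564/71759683069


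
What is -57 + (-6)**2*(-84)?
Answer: -3081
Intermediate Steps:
-57 + (-6)**2*(-84) = -57 + 36*(-84) = -57 - 3024 = -3081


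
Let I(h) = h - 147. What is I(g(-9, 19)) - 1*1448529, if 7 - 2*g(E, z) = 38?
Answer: -2897383/2 ≈ -1.4487e+6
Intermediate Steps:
g(E, z) = -31/2 (g(E, z) = 7/2 - ½*38 = 7/2 - 19 = -31/2)
I(h) = -147 + h
I(g(-9, 19)) - 1*1448529 = (-147 - 31/2) - 1*1448529 = -325/2 - 1448529 = -2897383/2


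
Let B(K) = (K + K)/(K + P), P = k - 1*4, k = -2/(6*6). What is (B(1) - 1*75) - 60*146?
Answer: -485961/55 ≈ -8835.7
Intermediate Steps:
k = -1/18 (k = -2/36 = -2*1/36 = -1/18 ≈ -0.055556)
P = -73/18 (P = -1/18 - 1*4 = -1/18 - 4 = -73/18 ≈ -4.0556)
B(K) = 2*K/(-73/18 + K) (B(K) = (K + K)/(K - 73/18) = (2*K)/(-73/18 + K) = 2*K/(-73/18 + K))
(B(1) - 1*75) - 60*146 = (36*1/(-73 + 18*1) - 1*75) - 60*146 = (36*1/(-73 + 18) - 75) - 8760 = (36*1/(-55) - 75) - 8760 = (36*1*(-1/55) - 75) - 8760 = (-36/55 - 75) - 8760 = -4161/55 - 8760 = -485961/55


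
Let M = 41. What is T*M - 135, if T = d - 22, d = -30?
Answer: -2267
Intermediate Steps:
T = -52 (T = -30 - 22 = -52)
T*M - 135 = -52*41 - 135 = -2132 - 135 = -2267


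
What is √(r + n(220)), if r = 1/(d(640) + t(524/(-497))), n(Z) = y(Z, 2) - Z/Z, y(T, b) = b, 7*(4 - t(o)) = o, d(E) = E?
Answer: √5588752710/74700 ≈ 1.0008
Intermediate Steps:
t(o) = 4 - o/7
n(Z) = 1 (n(Z) = 2 - Z/Z = 2 - 1*1 = 2 - 1 = 1)
r = 3479/2241000 (r = 1/(640 + (4 - 524/(7*(-497)))) = 1/(640 + (4 - 524*(-1)/(7*497))) = 1/(640 + (4 - ⅐*(-524/497))) = 1/(640 + (4 + 524/3479)) = 1/(640 + 14440/3479) = 1/(2241000/3479) = 3479/2241000 ≈ 0.0015524)
√(r + n(220)) = √(3479/2241000 + 1) = √(2244479/2241000) = √5588752710/74700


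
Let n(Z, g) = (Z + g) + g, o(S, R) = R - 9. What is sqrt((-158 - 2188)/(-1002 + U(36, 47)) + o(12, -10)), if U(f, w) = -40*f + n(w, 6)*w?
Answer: I*sqrt(2858185)/331 ≈ 5.1076*I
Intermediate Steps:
o(S, R) = -9 + R
n(Z, g) = Z + 2*g
U(f, w) = -40*f + w*(12 + w) (U(f, w) = -40*f + (w + 2*6)*w = -40*f + (w + 12)*w = -40*f + (12 + w)*w = -40*f + w*(12 + w))
sqrt((-158 - 2188)/(-1002 + U(36, 47)) + o(12, -10)) = sqrt((-158 - 2188)/(-1002 + (-40*36 + 47*(12 + 47))) + (-9 - 10)) = sqrt(-2346/(-1002 + (-1440 + 47*59)) - 19) = sqrt(-2346/(-1002 + (-1440 + 2773)) - 19) = sqrt(-2346/(-1002 + 1333) - 19) = sqrt(-2346/331 - 19) = sqrt(-8635/331) = I*sqrt(2858185)/331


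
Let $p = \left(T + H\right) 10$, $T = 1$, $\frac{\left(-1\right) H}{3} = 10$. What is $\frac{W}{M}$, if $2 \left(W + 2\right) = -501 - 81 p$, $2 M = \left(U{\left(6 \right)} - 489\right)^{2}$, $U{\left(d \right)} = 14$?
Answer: $\frac{4597}{45125} \approx 0.10187$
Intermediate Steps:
$H = -30$ ($H = \left(-3\right) 10 = -30$)
$p = -290$ ($p = \left(1 - 30\right) 10 = \left(-29\right) 10 = -290$)
$M = \frac{225625}{2}$ ($M = \frac{\left(14 - 489\right)^{2}}{2} = \frac{\left(-475\right)^{2}}{2} = \frac{1}{2} \cdot 225625 = \frac{225625}{2} \approx 1.1281 \cdot 10^{5}$)
$W = \frac{22985}{2}$ ($W = -2 + \frac{-501 - -23490}{2} = -2 + \frac{-501 + 23490}{2} = -2 + \frac{1}{2} \cdot 22989 = -2 + \frac{22989}{2} = \frac{22985}{2} \approx 11493.0$)
$\frac{W}{M} = \frac{22985}{2 \cdot \frac{225625}{2}} = \frac{22985}{2} \cdot \frac{2}{225625} = \frac{4597}{45125}$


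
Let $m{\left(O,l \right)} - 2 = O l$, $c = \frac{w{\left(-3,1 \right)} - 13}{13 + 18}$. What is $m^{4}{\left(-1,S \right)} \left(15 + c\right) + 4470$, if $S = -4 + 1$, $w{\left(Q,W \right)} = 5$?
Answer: $\frac{424195}{31} \approx 13684.0$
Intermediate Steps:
$c = - \frac{8}{31}$ ($c = \frac{5 - 13}{13 + 18} = - \frac{8}{31} \approx -0.25806$)
$S = -3$
$m{\left(O,l \right)} = 2 + O l$
$m^{4}{\left(-1,S \right)} \left(15 + c\right) + 4470 = \left(2 - -3\right)^{4} \left(15 - \frac{8}{31}\right) + 4470 = \left(2 + 3\right)^{4} \cdot \frac{457}{31} + 4470 = 5^{4} \cdot \frac{457}{31} + 4470 = 625 \cdot \frac{457}{31} + 4470 = \frac{285625}{31} + 4470 = \frac{424195}{31}$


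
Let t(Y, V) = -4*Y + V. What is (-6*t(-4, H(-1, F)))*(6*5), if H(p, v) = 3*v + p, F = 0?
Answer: -2700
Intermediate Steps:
H(p, v) = p + 3*v
t(Y, V) = V - 4*Y
(-6*t(-4, H(-1, F)))*(6*5) = (-6*((-1 + 3*0) - 4*(-4)))*(6*5) = -6*((-1 + 0) + 16)*30 = -6*(-1 + 16)*30 = -6*15*30 = -90*30 = -2700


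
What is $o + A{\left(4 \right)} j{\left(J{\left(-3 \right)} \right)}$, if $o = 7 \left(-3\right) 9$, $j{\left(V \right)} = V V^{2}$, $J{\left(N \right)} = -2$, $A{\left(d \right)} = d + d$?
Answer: $-253$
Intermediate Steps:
$A{\left(d \right)} = 2 d$
$j{\left(V \right)} = V^{3}$
$o = -189$ ($o = \left(-21\right) 9 = -189$)
$o + A{\left(4 \right)} j{\left(J{\left(-3 \right)} \right)} = -189 + 2 \cdot 4 \left(-2\right)^{3} = -189 + 8 \left(-8\right) = -189 - 64 = -253$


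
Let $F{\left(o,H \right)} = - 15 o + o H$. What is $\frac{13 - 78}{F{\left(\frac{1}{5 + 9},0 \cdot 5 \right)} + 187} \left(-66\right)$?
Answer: $\frac{60060}{2603} \approx 23.073$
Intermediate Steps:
$F{\left(o,H \right)} = - 15 o + H o$
$\frac{13 - 78}{F{\left(\frac{1}{5 + 9},0 \cdot 5 \right)} + 187} \left(-66\right) = \frac{13 - 78}{\frac{-15 + 0 \cdot 5}{5 + 9} + 187} \left(-66\right) = - \frac{65}{\frac{-15 + 0}{14} + 187} \left(-66\right) = - \frac{65}{\frac{1}{14} \left(-15\right) + 187} \left(-66\right) = - \frac{65}{- \frac{15}{14} + 187} \left(-66\right) = - \frac{65}{\frac{2603}{14}} \left(-66\right) = \left(-65\right) \frac{14}{2603} \left(-66\right) = \left(- \frac{910}{2603}\right) \left(-66\right) = \frac{60060}{2603}$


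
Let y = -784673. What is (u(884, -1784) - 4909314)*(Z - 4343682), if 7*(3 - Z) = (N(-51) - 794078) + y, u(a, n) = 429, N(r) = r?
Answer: 141508187359635/7 ≈ 2.0215e+13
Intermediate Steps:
Z = 1578823/7 (Z = 3 - ((-51 - 794078) - 784673)/7 = 3 - (-794129 - 784673)/7 = 3 - ⅐*(-1578802) = 3 + 1578802/7 = 1578823/7 ≈ 2.2555e+5)
(u(884, -1784) - 4909314)*(Z - 4343682) = (429 - 4909314)*(1578823/7 - 4343682) = -4908885*(-28826951/7) = 141508187359635/7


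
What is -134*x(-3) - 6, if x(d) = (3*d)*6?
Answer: 7230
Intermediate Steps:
x(d) = 18*d
-134*x(-3) - 6 = -2412*(-3) - 6 = -134*(-54) - 6 = 7236 - 6 = 7230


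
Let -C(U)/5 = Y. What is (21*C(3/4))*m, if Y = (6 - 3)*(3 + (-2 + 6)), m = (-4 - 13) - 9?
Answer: 57330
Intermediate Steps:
m = -26 (m = -17 - 9 = -26)
Y = 21 (Y = 3*(3 + 4) = 3*7 = 21)
C(U) = -105 (C(U) = -5*21 = -105)
(21*C(3/4))*m = (21*(-105))*(-26) = -2205*(-26) = 57330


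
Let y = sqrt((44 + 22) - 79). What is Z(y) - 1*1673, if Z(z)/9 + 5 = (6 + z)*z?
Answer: -1835 + 54*I*sqrt(13) ≈ -1835.0 + 194.7*I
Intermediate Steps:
y = I*sqrt(13) (y = sqrt(66 - 79) = sqrt(-13) = I*sqrt(13) ≈ 3.6056*I)
Z(z) = -45 + 9*z*(6 + z) (Z(z) = -45 + 9*((6 + z)*z) = -45 + 9*(z*(6 + z)) = -45 + 9*z*(6 + z))
Z(y) - 1*1673 = (-45 + 9*(I*sqrt(13))**2 + 54*(I*sqrt(13))) - 1*1673 = (-45 + 9*(-13) + 54*I*sqrt(13)) - 1673 = (-45 - 117 + 54*I*sqrt(13)) - 1673 = (-162 + 54*I*sqrt(13)) - 1673 = -1835 + 54*I*sqrt(13)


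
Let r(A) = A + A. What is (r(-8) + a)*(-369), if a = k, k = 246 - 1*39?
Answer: -70479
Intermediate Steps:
r(A) = 2*A
k = 207 (k = 246 - 39 = 207)
a = 207
(r(-8) + a)*(-369) = (2*(-8) + 207)*(-369) = (-16 + 207)*(-369) = 191*(-369) = -70479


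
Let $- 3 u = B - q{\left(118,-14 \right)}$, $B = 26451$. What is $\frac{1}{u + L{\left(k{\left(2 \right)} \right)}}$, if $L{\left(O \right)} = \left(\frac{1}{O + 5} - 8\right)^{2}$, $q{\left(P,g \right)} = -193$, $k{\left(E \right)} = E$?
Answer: $- \frac{147}{1296481} \approx -0.00011338$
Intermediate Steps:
$u = - \frac{26644}{3}$ ($u = - \frac{26451 - -193}{3} = - \frac{26451 + 193}{3} = \left(- \frac{1}{3}\right) 26644 = - \frac{26644}{3} \approx -8881.3$)
$L{\left(O \right)} = \left(-8 + \frac{1}{5 + O}\right)^{2}$ ($L{\left(O \right)} = \left(\frac{1}{5 + O} - 8\right)^{2} = \left(-8 + \frac{1}{5 + O}\right)^{2}$)
$\frac{1}{u + L{\left(k{\left(2 \right)} \right)}} = \frac{1}{- \frac{26644}{3} + \frac{\left(39 + 8 \cdot 2\right)^{2}}{\left(5 + 2\right)^{2}}} = \frac{1}{- \frac{26644}{3} + \frac{\left(39 + 16\right)^{2}}{49}} = \frac{1}{- \frac{26644}{3} + \frac{55^{2}}{49}} = \frac{1}{- \frac{26644}{3} + \frac{1}{49} \cdot 3025} = \frac{1}{- \frac{26644}{3} + \frac{3025}{49}} = \frac{1}{- \frac{1296481}{147}} = - \frac{147}{1296481}$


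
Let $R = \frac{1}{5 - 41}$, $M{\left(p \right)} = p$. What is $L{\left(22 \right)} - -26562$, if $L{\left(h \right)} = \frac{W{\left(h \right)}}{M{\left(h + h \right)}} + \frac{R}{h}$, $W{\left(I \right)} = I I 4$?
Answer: $\frac{21071951}{792} \approx 26606.0$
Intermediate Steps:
$W{\left(I \right)} = 4 I^{2}$ ($W{\left(I \right)} = I^{2} \cdot 4 = 4 I^{2}$)
$R = - \frac{1}{36}$ ($R = \frac{1}{-36} = - \frac{1}{36} \approx -0.027778$)
$L{\left(h \right)} = 2 h - \frac{1}{36 h}$ ($L{\left(h \right)} = \frac{4 h^{2}}{h + h} - \frac{1}{36 h} = \frac{4 h^{2}}{2 h} - \frac{1}{36 h} = 4 h^{2} \frac{1}{2 h} - \frac{1}{36 h} = 2 h - \frac{1}{36 h}$)
$L{\left(22 \right)} - -26562 = \left(2 \cdot 22 - \frac{1}{36 \cdot 22}\right) - -26562 = \left(44 - \frac{1}{792}\right) + 26562 = \frac{34847}{792} + 26562 = \frac{21071951}{792}$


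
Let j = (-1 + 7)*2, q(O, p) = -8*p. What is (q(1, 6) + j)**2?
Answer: 1296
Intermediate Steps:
j = 12 (j = 6*2 = 12)
(q(1, 6) + j)**2 = (-8*6 + 12)**2 = (-48 + 12)**2 = (-36)**2 = 1296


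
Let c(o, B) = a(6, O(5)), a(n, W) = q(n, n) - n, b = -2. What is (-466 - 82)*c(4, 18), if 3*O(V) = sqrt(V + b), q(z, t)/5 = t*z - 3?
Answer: -87132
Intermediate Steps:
q(z, t) = -15 + 5*t*z (q(z, t) = 5*(t*z - 3) = 5*(-3 + t*z) = -15 + 5*t*z)
O(V) = sqrt(-2 + V)/3 (O(V) = sqrt(V - 2)/3 = sqrt(-2 + V)/3)
a(n, W) = -15 - n + 5*n**2 (a(n, W) = (-15 + 5*n*n) - n = (-15 + 5*n**2) - n = -15 - n + 5*n**2)
c(o, B) = 159 (c(o, B) = -15 - 1*6 + 5*6**2 = -15 - 6 + 5*36 = -15 - 6 + 180 = 159)
(-466 - 82)*c(4, 18) = (-466 - 82)*159 = -548*159 = -87132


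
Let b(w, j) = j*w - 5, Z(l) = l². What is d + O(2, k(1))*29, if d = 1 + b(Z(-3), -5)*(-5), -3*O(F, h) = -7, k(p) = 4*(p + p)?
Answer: 956/3 ≈ 318.67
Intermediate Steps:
k(p) = 8*p (k(p) = 4*(2*p) = 8*p)
O(F, h) = 7/3 (O(F, h) = -⅓*(-7) = 7/3)
b(w, j) = -5 + j*w
d = 251 (d = 1 + (-5 - 5*(-3)²)*(-5) = 1 + (-5 - 5*9)*(-5) = 1 + (-5 - 45)*(-5) = 1 - 50*(-5) = 1 + 250 = 251)
d + O(2, k(1))*29 = 251 + (7/3)*29 = 251 + 203/3 = 956/3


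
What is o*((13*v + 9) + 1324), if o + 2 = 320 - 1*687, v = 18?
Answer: -578223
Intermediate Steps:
o = -369 (o = -2 + (320 - 1*687) = -2 + (320 - 687) = -2 - 367 = -369)
o*((13*v + 9) + 1324) = -369*((13*18 + 9) + 1324) = -369*((234 + 9) + 1324) = -369*(243 + 1324) = -369*1567 = -578223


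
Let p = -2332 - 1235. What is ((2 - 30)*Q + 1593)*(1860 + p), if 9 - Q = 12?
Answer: -2862639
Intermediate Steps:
Q = -3 (Q = 9 - 1*12 = 9 - 12 = -3)
p = -3567
((2 - 30)*Q + 1593)*(1860 + p) = ((2 - 30)*(-3) + 1593)*(1860 - 3567) = (-28*(-3) + 1593)*(-1707) = (84 + 1593)*(-1707) = 1677*(-1707) = -2862639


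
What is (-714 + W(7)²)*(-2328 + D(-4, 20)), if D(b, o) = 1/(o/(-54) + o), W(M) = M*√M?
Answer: 8636691/10 ≈ 8.6367e+5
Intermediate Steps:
W(M) = M^(3/2)
D(b, o) = 54/(53*o) (D(b, o) = 1/(o*(-1/54) + o) = 1/(-o/54 + o) = 1/(53*o/54) = 54/(53*o))
(-714 + W(7)²)*(-2328 + D(-4, 20)) = (-714 + (7^(3/2))²)*(-2328 + (54/53)/20) = (-714 + (7*√7)²)*(-2328 + (54/53)*(1/20)) = (-714 + 343)*(-2328 + 27/530) = -371*(-1233813/530) = 8636691/10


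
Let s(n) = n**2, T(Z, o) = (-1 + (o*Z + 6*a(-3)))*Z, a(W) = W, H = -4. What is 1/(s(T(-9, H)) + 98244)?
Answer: 1/121653 ≈ 8.2201e-6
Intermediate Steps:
T(Z, o) = Z*(-19 + Z*o) (T(Z, o) = (-1 + (o*Z + 6*(-3)))*Z = (-1 + (Z*o - 18))*Z = (-1 + (-18 + Z*o))*Z = (-19 + Z*o)*Z = Z*(-19 + Z*o))
1/(s(T(-9, H)) + 98244) = 1/((-9*(-19 - 9*(-4)))**2 + 98244) = 1/((-9*(-19 + 36))**2 + 98244) = 1/((-9*17)**2 + 98244) = 1/((-153)**2 + 98244) = 1/(23409 + 98244) = 1/121653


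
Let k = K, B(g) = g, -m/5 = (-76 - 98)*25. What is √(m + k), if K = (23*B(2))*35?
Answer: 8*√365 ≈ 152.84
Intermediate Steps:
m = 21750 (m = -5*(-76 - 98)*25 = -(-870)*25 = -5*(-4350) = 21750)
K = 1610 (K = (23*2)*35 = 46*35 = 1610)
k = 1610
√(m + k) = √(21750 + 1610) = √23360 = 8*√365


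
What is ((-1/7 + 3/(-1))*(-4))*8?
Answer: 704/7 ≈ 100.57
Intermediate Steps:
((-1/7 + 3/(-1))*(-4))*8 = ((-1*⅐ + 3*(-1))*(-4))*8 = ((-⅐ - 3)*(-4))*8 = -22/7*(-4)*8 = (88/7)*8 = 704/7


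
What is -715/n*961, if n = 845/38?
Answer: -401698/13 ≈ -30900.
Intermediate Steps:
n = 845/38 (n = 845*(1/38) = 845/38 ≈ 22.237)
-715/n*961 = -715/845/38*961 = -715*38/845*961 = -418/13*961 = -401698/13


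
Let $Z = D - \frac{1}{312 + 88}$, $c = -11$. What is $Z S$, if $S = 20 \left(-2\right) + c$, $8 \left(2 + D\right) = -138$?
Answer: $\frac{392751}{400} \approx 981.88$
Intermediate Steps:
$D = - \frac{77}{4}$ ($D = -2 + \frac{1}{8} \left(-138\right) = -2 - \frac{69}{4} = - \frac{77}{4} \approx -19.25$)
$Z = - \frac{7701}{400}$ ($Z = - \frac{77}{4} - \frac{1}{312 + 88} = - \frac{77}{4} - \frac{1}{400} = - \frac{7701}{400} \approx -19.253$)
$S = -51$ ($S = 20 \left(-2\right) - 11 = -40 - 11 = -51$)
$Z S = \left(- \frac{7701}{400}\right) \left(-51\right) = \frac{392751}{400}$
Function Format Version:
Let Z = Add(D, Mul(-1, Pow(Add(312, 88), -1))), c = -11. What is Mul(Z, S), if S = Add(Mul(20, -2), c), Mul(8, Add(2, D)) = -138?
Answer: Rational(392751, 400) ≈ 981.88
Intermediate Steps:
D = Rational(-77, 4) (D = Add(-2, Mul(Rational(1, 8), -138)) = Add(-2, Rational(-69, 4)) = Rational(-77, 4) ≈ -19.250)
Z = Rational(-7701, 400) (Z = Add(Rational(-77, 4), Mul(-1, Pow(Add(312, 88), -1))) = Add(Rational(-77, 4), Mul(-1, Pow(400, -1))) = Add(Rational(-77, 4), Mul(-1, Rational(1, 400))) = Add(Rational(-77, 4), Rational(-1, 400)) = Rational(-7701, 400) ≈ -19.253)
S = -51 (S = Add(Mul(20, -2), -11) = Add(-40, -11) = -51)
Mul(Z, S) = Mul(Rational(-7701, 400), -51) = Rational(392751, 400)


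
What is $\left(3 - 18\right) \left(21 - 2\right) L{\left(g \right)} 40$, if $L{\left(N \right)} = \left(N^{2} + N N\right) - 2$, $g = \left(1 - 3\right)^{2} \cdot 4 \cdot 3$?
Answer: $-52508400$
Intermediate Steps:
$g = 48$ ($g = \left(-2\right)^{2} \cdot 4 \cdot 3 = 4 \cdot 4 \cdot 3 = 16 \cdot 3 = 48$)
$L{\left(N \right)} = -2 + 2 N^{2}$ ($L{\left(N \right)} = \left(N^{2} + N^{2}\right) - 2 = 2 N^{2} - 2 = -2 + 2 N^{2}$)
$\left(3 - 18\right) \left(21 - 2\right) L{\left(g \right)} 40 = \left(3 - 18\right) \left(21 - 2\right) \left(-2 + 2 \cdot 48^{2}\right) 40 = \left(-15\right) 19 \left(-2 + 2 \cdot 2304\right) 40 = - 285 \left(-2 + 4608\right) 40 = \left(-285\right) 4606 \cdot 40 = \left(-1312710\right) 40 = -52508400$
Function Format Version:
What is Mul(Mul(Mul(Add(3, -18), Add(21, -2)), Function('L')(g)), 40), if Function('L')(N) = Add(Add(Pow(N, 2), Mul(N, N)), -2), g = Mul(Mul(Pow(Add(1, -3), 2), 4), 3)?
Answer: -52508400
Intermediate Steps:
g = 48 (g = Mul(Mul(Pow(-2, 2), 4), 3) = Mul(Mul(4, 4), 3) = Mul(16, 3) = 48)
Function('L')(N) = Add(-2, Mul(2, Pow(N, 2))) (Function('L')(N) = Add(Add(Pow(N, 2), Pow(N, 2)), -2) = Add(Mul(2, Pow(N, 2)), -2) = Add(-2, Mul(2, Pow(N, 2))))
Mul(Mul(Mul(Add(3, -18), Add(21, -2)), Function('L')(g)), 40) = Mul(Mul(Mul(Add(3, -18), Add(21, -2)), Add(-2, Mul(2, Pow(48, 2)))), 40) = Mul(Mul(Mul(-15, 19), Add(-2, Mul(2, 2304))), 40) = Mul(Mul(-285, Add(-2, 4608)), 40) = Mul(Mul(-285, 4606), 40) = Mul(-1312710, 40) = -52508400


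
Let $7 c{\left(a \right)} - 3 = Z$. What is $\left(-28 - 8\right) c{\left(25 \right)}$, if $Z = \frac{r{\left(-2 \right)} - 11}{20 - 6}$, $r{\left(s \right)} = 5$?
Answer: $- \frac{648}{49} \approx -13.224$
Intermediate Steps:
$Z = - \frac{3}{7}$ ($Z = \frac{5 - 11}{20 - 6} = - \frac{6}{14} = \left(-6\right) \frac{1}{14} = - \frac{3}{7} \approx -0.42857$)
$c{\left(a \right)} = \frac{18}{49}$ ($c{\left(a \right)} = \frac{3}{7} + \frac{1}{7} \left(- \frac{3}{7}\right) = \frac{3}{7} - \frac{3}{49} = \frac{18}{49}$)
$\left(-28 - 8\right) c{\left(25 \right)} = \left(-28 - 8\right) \frac{18}{49} = \left(-36\right) \frac{18}{49} = - \frac{648}{49}$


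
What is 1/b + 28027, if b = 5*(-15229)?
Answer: 2134115914/76145 ≈ 28027.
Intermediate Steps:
b = -76145
1/b + 28027 = 1/(-76145) + 28027 = -1/76145 + 28027 = 2134115914/76145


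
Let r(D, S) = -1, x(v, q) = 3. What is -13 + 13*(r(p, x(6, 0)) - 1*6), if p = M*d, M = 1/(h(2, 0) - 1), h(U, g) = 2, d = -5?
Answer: -104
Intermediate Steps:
M = 1 (M = 1/(2 - 1) = 1/1 = 1)
p = -5 (p = 1*(-5) = -5)
-13 + 13*(r(p, x(6, 0)) - 1*6) = -13 + 13*(-1 - 1*6) = -13 + 13*(-1 - 6) = -13 + 13*(-7) = -13 - 91 = -104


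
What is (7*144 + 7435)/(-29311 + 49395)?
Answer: 8443/20084 ≈ 0.42038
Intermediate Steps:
(7*144 + 7435)/(-29311 + 49395) = (1008 + 7435)/20084 = 8443*(1/20084) = 8443/20084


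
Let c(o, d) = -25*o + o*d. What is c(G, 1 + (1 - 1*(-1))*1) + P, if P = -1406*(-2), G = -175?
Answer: 6662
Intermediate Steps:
P = 2812 (P = -38*(-74) = 2812)
c(o, d) = -25*o + d*o
c(G, 1 + (1 - 1*(-1))*1) + P = -175*(-25 + (1 + (1 - 1*(-1))*1)) + 2812 = -175*(-25 + (1 + (1 + 1)*1)) + 2812 = -175*(-25 + (1 + 2*1)) + 2812 = -175*(-25 + (1 + 2)) + 2812 = -175*(-25 + 3) + 2812 = -175*(-22) + 2812 = 3850 + 2812 = 6662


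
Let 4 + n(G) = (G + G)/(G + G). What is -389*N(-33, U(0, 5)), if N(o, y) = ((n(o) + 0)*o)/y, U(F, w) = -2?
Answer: 38511/2 ≈ 19256.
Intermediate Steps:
n(G) = -3 (n(G) = -4 + (G + G)/(G + G) = -4 + (2*G)/((2*G)) = -4 + (2*G)*(1/(2*G)) = -4 + 1 = -3)
N(o, y) = -3*o/y (N(o, y) = ((-3 + 0)*o)/y = (-3*o)/y = -3*o/y)
-389*N(-33, U(0, 5)) = -(-1167)*(-33)/(-2) = -(-1167)*(-33)*(-1)/2 = -389*(-99/2) = 38511/2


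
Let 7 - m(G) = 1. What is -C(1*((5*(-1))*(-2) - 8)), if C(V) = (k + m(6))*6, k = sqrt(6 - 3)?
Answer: -36 - 6*sqrt(3) ≈ -46.392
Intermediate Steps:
k = sqrt(3) ≈ 1.7320
m(G) = 6 (m(G) = 7 - 1*1 = 7 - 1 = 6)
C(V) = 36 + 6*sqrt(3) (C(V) = (sqrt(3) + 6)*6 = (6 + sqrt(3))*6 = 36 + 6*sqrt(3))
-C(1*((5*(-1))*(-2) - 8)) = -(36 + 6*sqrt(3)) = -36 - 6*sqrt(3)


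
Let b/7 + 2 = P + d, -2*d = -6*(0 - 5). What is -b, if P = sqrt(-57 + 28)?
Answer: 119 - 7*I*sqrt(29) ≈ 119.0 - 37.696*I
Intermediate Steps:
d = -15 (d = -(-3)*(0 - 5) = -(-3)*(-5) = -1/2*30 = -15)
P = I*sqrt(29) (P = sqrt(-29) = I*sqrt(29) ≈ 5.3852*I)
b = -119 + 7*I*sqrt(29) (b = -14 + 7*(I*sqrt(29) - 15) = -14 + 7*(-15 + I*sqrt(29)) = -14 + (-105 + 7*I*sqrt(29)) = -119 + 7*I*sqrt(29) ≈ -119.0 + 37.696*I)
-b = -(-119 + 7*I*sqrt(29)) = 119 - 7*I*sqrt(29)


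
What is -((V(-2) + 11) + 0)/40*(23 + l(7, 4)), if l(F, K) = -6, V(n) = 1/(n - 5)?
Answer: -323/70 ≈ -4.6143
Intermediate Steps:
V(n) = 1/(-5 + n)
-((V(-2) + 11) + 0)/40*(23 + l(7, 4)) = -((1/(-5 - 2) + 11) + 0)/40*(23 - 6) = -((1/(-7) + 11) + 0)*(1/40)*17 = -((-⅐ + 11) + 0)*(1/40)*17 = -(76/7 + 0)*(1/40)*17 = -(76/7)*(1/40)*17 = -19*17/70 = -1*323/70 = -323/70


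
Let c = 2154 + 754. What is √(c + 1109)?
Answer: √4017 ≈ 63.380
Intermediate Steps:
c = 2908
√(c + 1109) = √(2908 + 1109) = √4017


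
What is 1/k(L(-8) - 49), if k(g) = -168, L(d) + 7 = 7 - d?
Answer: -1/168 ≈ -0.0059524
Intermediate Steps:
L(d) = -d (L(d) = -7 + (7 - d) = -d)
1/k(L(-8) - 49) = 1/(-168) = -1/168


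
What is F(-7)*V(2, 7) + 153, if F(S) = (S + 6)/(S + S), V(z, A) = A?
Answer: 307/2 ≈ 153.50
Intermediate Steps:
F(S) = (6 + S)/(2*S) (F(S) = (6 + S)/((2*S)) = (6 + S)*(1/(2*S)) = (6 + S)/(2*S))
F(-7)*V(2, 7) + 153 = ((1/2)*(6 - 7)/(-7))*7 + 153 = ((1/2)*(-1/7)*(-1))*7 + 153 = (1/14)*7 + 153 = 1/2 + 153 = 307/2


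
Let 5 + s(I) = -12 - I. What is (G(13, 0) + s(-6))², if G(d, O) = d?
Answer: 4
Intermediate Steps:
s(I) = -17 - I (s(I) = -5 + (-12 - I) = -17 - I)
(G(13, 0) + s(-6))² = (13 + (-17 - 1*(-6)))² = (13 + (-17 + 6))² = (13 - 11)² = 2² = 4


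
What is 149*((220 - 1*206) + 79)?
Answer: 13857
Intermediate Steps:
149*((220 - 1*206) + 79) = 149*((220 - 206) + 79) = 149*(14 + 79) = 149*93 = 13857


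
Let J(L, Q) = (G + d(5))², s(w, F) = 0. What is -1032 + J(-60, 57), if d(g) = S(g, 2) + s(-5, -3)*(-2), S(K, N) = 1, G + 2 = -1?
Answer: -1028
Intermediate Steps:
G = -3 (G = -2 - 1 = -3)
d(g) = 1 (d(g) = 1 + 0*(-2) = 1 + 0 = 1)
J(L, Q) = 4 (J(L, Q) = (-3 + 1)² = (-2)² = 4)
-1032 + J(-60, 57) = -1032 + 4 = -1028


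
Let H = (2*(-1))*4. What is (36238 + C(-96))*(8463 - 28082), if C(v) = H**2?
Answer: -712208938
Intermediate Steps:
H = -8 (H = -2*4 = -8)
C(v) = 64 (C(v) = (-8)**2 = 64)
(36238 + C(-96))*(8463 - 28082) = (36238 + 64)*(8463 - 28082) = 36302*(-19619) = -712208938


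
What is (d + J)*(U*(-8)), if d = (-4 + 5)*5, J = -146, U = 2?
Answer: 2256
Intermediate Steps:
d = 5 (d = 1*5 = 5)
(d + J)*(U*(-8)) = (5 - 146)*(2*(-8)) = -141*(-16) = 2256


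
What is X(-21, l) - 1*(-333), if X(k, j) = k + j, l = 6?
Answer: 318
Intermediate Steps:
X(k, j) = j + k
X(-21, l) - 1*(-333) = (6 - 21) - 1*(-333) = -15 + 333 = 318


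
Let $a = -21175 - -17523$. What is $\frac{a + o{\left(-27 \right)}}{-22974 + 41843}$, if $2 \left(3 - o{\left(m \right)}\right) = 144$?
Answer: $- \frac{3721}{18869} \approx -0.1972$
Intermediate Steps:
$a = -3652$ ($a = -21175 + 17523 = -3652$)
$o{\left(m \right)} = -69$ ($o{\left(m \right)} = 3 - 72 = -69$)
$\frac{a + o{\left(-27 \right)}}{-22974 + 41843} = \frac{-3652 - 69}{-22974 + 41843} = - \frac{3721}{18869}$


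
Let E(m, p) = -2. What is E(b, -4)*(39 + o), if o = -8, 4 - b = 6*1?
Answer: -62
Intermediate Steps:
b = -2 (b = 4 - 6 = -2)
E(b, -4)*(39 + o) = -2*(39 - 8) = -2*31 = -62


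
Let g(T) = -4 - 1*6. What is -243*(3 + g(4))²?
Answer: -11907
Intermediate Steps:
g(T) = -10 (g(T) = -4 - 6 = -10)
-243*(3 + g(4))² = -243*(3 - 10)² = -243*(-7)² = -243*49 = -11907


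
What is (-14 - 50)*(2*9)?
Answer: -1152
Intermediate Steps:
(-14 - 50)*(2*9) = -64*18 = -1152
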